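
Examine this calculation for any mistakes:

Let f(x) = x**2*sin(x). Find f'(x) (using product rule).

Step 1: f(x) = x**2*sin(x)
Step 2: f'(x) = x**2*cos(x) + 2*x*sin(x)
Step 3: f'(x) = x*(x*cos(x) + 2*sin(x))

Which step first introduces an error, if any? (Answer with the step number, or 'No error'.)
No error

All steps in this derivation are correct.
The final answer f'(x) = x*(x*cos(x) + 2*sin(x)) is valid.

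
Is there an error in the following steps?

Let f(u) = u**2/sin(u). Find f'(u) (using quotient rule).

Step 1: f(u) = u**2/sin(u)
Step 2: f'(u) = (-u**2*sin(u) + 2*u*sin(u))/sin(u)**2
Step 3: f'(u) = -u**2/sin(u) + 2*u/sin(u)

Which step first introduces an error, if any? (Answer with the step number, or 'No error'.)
Step 2

Step 2 is incorrect due to a wrong trig function.
The step shows: (-u**2*sin(u) + 2*u*sin(u))/sin(u)**2
The correct value should be: (-u**2*cos(u) + 2*u*sin(u))/sin(u)**2

Explanation: cos(u) was incorrectly written as sin(u): the term (-u**2*cos(u) + 2*u*sin(u))/sin(u)**2 was incorrectly written as (-u**2*sin(u) + 2*u*sin(u))/sin(u)**2
The later steps are derived from this incorrect expression, so the error originates in Step 2.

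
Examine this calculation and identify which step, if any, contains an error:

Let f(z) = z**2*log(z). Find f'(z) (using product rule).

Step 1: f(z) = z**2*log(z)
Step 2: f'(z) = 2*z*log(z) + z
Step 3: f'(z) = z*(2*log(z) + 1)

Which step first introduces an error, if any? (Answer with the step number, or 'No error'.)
No error

All steps in this derivation are correct.
The final answer f'(z) = z*(2*log(z) + 1) is valid.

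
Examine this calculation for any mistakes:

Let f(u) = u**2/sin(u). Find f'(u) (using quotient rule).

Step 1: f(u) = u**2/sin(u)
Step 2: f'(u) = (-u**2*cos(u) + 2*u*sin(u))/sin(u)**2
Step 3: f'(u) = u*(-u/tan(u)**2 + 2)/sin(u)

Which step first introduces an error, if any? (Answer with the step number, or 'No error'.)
Step 3

Step 3 is incorrect due to a wrong exponent.
The step shows: u*(-u/tan(u)**2 + 2)/sin(u)
The correct value should be: u*(-u/tan(u) + 2)/sin(u)

Explanation: The exponent -1 on tan(u) was incorrectly written as -2: the term u*(-u/tan(u) + 2)/sin(u) was incorrectly written as u*(-u/tan(u)**2 + 2)/sin(u)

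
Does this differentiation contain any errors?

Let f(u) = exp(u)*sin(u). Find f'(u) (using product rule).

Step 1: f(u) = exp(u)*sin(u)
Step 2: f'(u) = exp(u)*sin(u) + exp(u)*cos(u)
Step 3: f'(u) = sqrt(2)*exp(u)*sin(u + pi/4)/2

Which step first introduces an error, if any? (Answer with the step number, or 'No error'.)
Step 3

Step 3 is incorrect due to a wrong exponent.
The step shows: sqrt(2)*exp(u)*sin(u + pi/4)/2
The correct value should be: sqrt(2)*exp(u)*sin(u + pi/4)

Explanation: The exponent 1/2 on 2 was incorrectly written as -1/2: the term sqrt(2)*exp(u)*sin(u + pi/4) was incorrectly written as sqrt(2)*exp(u)*sin(u + pi/4)/2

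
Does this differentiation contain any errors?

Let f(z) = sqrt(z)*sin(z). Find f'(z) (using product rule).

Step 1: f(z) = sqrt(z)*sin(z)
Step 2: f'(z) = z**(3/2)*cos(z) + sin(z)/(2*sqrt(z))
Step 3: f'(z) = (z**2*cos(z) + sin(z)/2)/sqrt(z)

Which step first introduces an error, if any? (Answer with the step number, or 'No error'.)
Step 2

Step 2 is incorrect due to a wrong exponent.
The step shows: z**(3/2)*cos(z) + sin(z)/(2*sqrt(z))
The correct value should be: sqrt(z)*cos(z) + sin(z)/(2*sqrt(z))

Explanation: The exponent 1/2 on z was incorrectly written as 3/2: the term sqrt(z)*cos(z) was incorrectly written as z**(3/2)*cos(z)
The later steps are derived from this incorrect expression, so the error originates in Step 2.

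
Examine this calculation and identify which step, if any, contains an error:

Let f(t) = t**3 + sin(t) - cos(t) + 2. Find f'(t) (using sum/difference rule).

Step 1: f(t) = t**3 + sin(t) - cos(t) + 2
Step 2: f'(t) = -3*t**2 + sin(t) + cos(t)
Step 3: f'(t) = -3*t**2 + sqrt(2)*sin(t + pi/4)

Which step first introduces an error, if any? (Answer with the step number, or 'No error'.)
Step 2

Step 2 is incorrect due to a sign flip.
The step shows: -3*t**2 + sin(t) + cos(t)
The correct value should be: 3*t**2 + sin(t) + cos(t)

Explanation: The sign of one term was flipped: the term 3*t**2 was incorrectly written as -3*t**2
The later steps are derived from this incorrect expression, so the error originates in Step 2.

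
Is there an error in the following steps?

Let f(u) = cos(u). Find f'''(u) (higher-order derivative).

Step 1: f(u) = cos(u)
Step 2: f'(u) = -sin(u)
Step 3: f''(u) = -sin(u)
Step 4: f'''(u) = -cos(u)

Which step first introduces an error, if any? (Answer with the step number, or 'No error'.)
Step 3

Step 3 is incorrect due to a wrong trig function.
The step shows: -sin(u)
The correct value should be: -cos(u)

Explanation: cos(u) was incorrectly written as sin(u): the term -cos(u) was incorrectly written as -sin(u)
The later steps are derived from this incorrect expression, so the error originates in Step 3.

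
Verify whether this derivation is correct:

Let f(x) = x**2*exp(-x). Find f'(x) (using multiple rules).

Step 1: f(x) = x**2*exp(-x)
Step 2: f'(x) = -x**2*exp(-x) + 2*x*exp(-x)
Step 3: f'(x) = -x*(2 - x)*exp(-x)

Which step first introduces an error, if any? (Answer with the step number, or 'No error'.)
Step 3

Step 3 is incorrect due to a sign flip.
The step shows: -x*(2 - x)*exp(-x)
The correct value should be: x*(2 - x)*exp(-x)

Explanation: The sign of the whole expression was flipped: the term x*(2 - x)*exp(-x) was incorrectly written as -x*(2 - x)*exp(-x)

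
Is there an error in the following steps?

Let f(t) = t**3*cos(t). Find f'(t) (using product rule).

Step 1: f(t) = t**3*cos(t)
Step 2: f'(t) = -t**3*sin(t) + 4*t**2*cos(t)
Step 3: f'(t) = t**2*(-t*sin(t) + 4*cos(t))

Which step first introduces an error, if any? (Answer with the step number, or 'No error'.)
Step 2

Step 2 is incorrect due to a wrong coefficient.
The step shows: -t**3*sin(t) + 4*t**2*cos(t)
The correct value should be: -t**3*sin(t) + 3*t**2*cos(t)

Explanation: The coefficient 3 was incorrectly written as 4: the term 3*t**2*cos(t) was incorrectly written as 4*t**2*cos(t)
The later steps are derived from this incorrect expression, so the error originates in Step 2.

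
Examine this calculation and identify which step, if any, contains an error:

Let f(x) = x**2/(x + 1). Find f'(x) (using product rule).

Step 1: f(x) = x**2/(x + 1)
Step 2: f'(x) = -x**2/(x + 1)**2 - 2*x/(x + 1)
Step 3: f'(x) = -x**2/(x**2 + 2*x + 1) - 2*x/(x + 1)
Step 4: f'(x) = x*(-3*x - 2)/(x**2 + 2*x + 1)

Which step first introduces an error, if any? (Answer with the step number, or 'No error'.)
Step 2

Step 2 is incorrect due to a sign flip.
The step shows: -x**2/(x + 1)**2 - 2*x/(x + 1)
The correct value should be: -x**2/(x + 1)**2 + 2*x/(x + 1)

Explanation: The sign of one term was flipped: the term 2*x/(x + 1) was incorrectly written as -2*x/(x + 1)
The later steps are derived from this incorrect expression, so the error originates in Step 2.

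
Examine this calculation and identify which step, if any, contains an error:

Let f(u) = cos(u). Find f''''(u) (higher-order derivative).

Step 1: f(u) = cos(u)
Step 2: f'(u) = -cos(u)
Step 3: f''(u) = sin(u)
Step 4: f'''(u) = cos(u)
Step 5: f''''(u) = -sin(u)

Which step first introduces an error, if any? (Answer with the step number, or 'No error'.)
Step 2

Step 2 is incorrect due to a wrong trig function.
The step shows: -cos(u)
The correct value should be: -sin(u)

Explanation: sin(u) was incorrectly written as cos(u): the term -sin(u) was incorrectly written as -cos(u)
The later steps are derived from this incorrect expression, so the error originates in Step 2.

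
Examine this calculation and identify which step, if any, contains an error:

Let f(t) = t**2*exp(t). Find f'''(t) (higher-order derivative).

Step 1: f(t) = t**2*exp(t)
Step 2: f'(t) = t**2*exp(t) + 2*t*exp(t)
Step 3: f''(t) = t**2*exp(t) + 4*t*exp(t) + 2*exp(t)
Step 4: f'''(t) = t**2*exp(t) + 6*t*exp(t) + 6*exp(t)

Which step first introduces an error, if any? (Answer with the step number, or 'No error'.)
No error

All steps in this derivation are correct.
The final answer f'''(t) = t**2*exp(t) + 6*t*exp(t) + 6*exp(t) is valid.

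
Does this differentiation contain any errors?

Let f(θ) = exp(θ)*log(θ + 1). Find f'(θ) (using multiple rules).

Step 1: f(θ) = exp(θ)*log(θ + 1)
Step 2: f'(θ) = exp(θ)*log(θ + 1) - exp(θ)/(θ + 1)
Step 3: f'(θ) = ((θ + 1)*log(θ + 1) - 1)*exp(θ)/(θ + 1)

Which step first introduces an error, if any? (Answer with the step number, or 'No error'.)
Step 2

Step 2 is incorrect due to a sign flip.
The step shows: exp(θ)*log(θ + 1) - exp(θ)/(θ + 1)
The correct value should be: exp(θ)*log(θ + 1) + exp(θ)/(θ + 1)

Explanation: The sign of one term was flipped: the term exp(θ)/(θ + 1) was incorrectly written as -exp(θ)/(θ + 1)
The later steps are derived from this incorrect expression, so the error originates in Step 2.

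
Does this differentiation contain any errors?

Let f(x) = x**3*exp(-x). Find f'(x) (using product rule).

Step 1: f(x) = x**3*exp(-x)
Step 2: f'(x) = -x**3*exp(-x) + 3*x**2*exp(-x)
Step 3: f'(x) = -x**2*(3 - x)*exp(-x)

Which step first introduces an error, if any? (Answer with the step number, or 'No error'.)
Step 3

Step 3 is incorrect due to a sign flip.
The step shows: -x**2*(3 - x)*exp(-x)
The correct value should be: x**2*(3 - x)*exp(-x)

Explanation: The sign of the whole expression was flipped: the term x**2*(3 - x)*exp(-x) was incorrectly written as -x**2*(3 - x)*exp(-x)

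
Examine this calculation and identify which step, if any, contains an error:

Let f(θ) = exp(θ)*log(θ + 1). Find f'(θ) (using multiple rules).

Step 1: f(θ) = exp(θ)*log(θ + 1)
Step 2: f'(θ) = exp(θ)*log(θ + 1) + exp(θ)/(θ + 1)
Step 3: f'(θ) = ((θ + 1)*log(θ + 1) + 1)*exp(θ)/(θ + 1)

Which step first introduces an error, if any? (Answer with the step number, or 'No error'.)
No error

All steps in this derivation are correct.
The final answer f'(θ) = ((θ + 1)*log(θ + 1) + 1)*exp(θ)/(θ + 1) is valid.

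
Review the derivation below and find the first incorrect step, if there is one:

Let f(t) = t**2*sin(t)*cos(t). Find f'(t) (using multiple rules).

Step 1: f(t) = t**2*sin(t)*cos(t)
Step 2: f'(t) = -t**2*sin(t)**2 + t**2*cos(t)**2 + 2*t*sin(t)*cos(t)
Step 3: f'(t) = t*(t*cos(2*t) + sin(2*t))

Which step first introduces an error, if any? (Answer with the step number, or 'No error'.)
No error

All steps in this derivation are correct.
The final answer f'(t) = t*(t*cos(2*t) + sin(2*t)) is valid.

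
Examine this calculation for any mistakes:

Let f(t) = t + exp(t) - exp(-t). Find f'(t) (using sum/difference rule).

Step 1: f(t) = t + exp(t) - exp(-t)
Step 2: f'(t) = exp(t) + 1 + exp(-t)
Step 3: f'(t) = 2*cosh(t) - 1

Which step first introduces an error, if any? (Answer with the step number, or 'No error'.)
Step 3

Step 3 is incorrect due to a sign flip.
The step shows: 2*cosh(t) - 1
The correct value should be: 2*cosh(t) + 1

Explanation: The sign of one term was flipped: the term 1 was incorrectly written as -1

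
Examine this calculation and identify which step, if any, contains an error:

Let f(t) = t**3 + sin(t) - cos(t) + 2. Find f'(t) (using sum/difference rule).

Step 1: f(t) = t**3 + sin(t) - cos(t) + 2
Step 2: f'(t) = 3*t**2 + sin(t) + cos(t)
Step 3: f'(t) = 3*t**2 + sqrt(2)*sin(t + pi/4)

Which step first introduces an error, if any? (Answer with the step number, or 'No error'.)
No error

All steps in this derivation are correct.
The final answer f'(t) = 3*t**2 + sqrt(2)*sin(t + pi/4) is valid.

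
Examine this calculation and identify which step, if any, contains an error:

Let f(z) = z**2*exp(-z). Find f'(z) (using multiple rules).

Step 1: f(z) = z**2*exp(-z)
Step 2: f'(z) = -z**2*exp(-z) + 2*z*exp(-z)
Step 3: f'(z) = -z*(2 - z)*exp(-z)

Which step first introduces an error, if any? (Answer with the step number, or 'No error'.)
Step 3

Step 3 is incorrect due to a sign flip.
The step shows: -z*(2 - z)*exp(-z)
The correct value should be: z*(2 - z)*exp(-z)

Explanation: The sign of the whole expression was flipped: the term z*(2 - z)*exp(-z) was incorrectly written as -z*(2 - z)*exp(-z)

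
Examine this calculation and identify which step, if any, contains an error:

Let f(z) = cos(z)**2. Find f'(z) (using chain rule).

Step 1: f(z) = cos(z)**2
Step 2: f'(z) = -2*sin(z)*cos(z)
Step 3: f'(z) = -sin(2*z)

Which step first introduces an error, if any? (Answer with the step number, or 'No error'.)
No error

All steps in this derivation are correct.
The final answer f'(z) = -sin(2*z) is valid.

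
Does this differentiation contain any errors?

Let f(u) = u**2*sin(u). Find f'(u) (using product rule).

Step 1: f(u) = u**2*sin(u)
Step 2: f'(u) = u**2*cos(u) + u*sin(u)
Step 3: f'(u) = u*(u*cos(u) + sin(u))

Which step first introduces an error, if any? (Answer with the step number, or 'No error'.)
Step 2

Step 2 is incorrect due to a wrong coefficient.
The step shows: u**2*cos(u) + u*sin(u)
The correct value should be: u**2*cos(u) + 2*u*sin(u)

Explanation: The coefficient 2 was incorrectly written as 1: the term 2*u*sin(u) was incorrectly written as u*sin(u)
The later steps are derived from this incorrect expression, so the error originates in Step 2.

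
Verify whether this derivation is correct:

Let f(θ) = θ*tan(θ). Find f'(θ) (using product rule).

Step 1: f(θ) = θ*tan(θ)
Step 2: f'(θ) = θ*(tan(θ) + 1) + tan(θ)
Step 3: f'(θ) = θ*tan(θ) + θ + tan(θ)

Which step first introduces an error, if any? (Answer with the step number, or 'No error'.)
Step 2

Step 2 is incorrect due to a wrong exponent.
The step shows: θ*(tan(θ) + 1) + tan(θ)
The correct value should be: θ*(tan(θ)**2 + 1) + tan(θ)

Explanation: The exponent 2 on tan(θ) was incorrectly written as 1: the term θ*(tan(θ)**2 + 1) was incorrectly written as θ*(tan(θ) + 1)
The later steps are derived from this incorrect expression, so the error originates in Step 2.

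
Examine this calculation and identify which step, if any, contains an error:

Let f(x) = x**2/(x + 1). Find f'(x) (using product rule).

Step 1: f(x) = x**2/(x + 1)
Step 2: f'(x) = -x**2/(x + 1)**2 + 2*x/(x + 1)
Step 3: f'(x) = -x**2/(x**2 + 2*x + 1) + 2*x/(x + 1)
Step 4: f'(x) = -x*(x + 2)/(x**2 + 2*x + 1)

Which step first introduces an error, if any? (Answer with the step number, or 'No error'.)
Step 4

Step 4 is incorrect due to a sign flip.
The step shows: -x*(x + 2)/(x**2 + 2*x + 1)
The correct value should be: x*(x + 2)/(x**2 + 2*x + 1)

Explanation: The sign of the whole expression was flipped: the term x*(x + 2)/(x**2 + 2*x + 1) was incorrectly written as -x*(x + 2)/(x**2 + 2*x + 1)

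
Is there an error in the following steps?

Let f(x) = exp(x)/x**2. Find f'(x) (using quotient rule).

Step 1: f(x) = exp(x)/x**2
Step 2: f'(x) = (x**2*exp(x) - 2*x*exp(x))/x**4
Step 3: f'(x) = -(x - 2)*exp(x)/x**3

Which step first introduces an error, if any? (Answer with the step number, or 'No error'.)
Step 3

Step 3 is incorrect due to a sign flip.
The step shows: -(x - 2)*exp(x)/x**3
The correct value should be: (x - 2)*exp(x)/x**3

Explanation: The sign of the whole expression was flipped: the term (x - 2)*exp(x)/x**3 was incorrectly written as -(x - 2)*exp(x)/x**3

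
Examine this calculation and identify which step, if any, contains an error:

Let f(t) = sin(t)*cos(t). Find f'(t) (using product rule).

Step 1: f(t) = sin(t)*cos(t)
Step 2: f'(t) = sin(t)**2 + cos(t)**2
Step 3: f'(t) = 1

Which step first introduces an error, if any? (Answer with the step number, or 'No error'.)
Step 2

Step 2 is incorrect due to a sign flip.
The step shows: sin(t)**2 + cos(t)**2
The correct value should be: -sin(t)**2 + cos(t)**2

Explanation: The sign of one term was flipped: the term -sin(t)**2 was incorrectly written as sin(t)**2
The later steps are derived from this incorrect expression, so the error originates in Step 2.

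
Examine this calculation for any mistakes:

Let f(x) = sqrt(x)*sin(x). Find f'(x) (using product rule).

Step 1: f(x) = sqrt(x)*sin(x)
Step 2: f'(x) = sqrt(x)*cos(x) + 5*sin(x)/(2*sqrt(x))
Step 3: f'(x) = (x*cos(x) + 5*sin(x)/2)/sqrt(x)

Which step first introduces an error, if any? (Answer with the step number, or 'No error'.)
Step 2

Step 2 is incorrect due to a wrong coefficient.
The step shows: sqrt(x)*cos(x) + 5*sin(x)/(2*sqrt(x))
The correct value should be: sqrt(x)*cos(x) + sin(x)/(2*sqrt(x))

Explanation: The coefficient 1/2 was incorrectly written as 5/2: the term sin(x)/(2*sqrt(x)) was incorrectly written as 5*sin(x)/(2*sqrt(x))
The later steps are derived from this incorrect expression, so the error originates in Step 2.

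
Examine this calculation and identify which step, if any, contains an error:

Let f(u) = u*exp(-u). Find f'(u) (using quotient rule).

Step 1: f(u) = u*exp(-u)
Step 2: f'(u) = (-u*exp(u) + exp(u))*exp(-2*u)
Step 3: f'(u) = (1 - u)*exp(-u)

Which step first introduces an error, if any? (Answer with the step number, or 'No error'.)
No error

All steps in this derivation are correct.
The final answer f'(u) = (1 - u)*exp(-u) is valid.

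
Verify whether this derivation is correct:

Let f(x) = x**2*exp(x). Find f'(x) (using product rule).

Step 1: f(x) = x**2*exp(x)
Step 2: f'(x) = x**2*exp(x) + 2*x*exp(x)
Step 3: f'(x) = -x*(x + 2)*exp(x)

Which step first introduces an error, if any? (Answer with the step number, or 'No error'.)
Step 3

Step 3 is incorrect due to a sign flip.
The step shows: -x*(x + 2)*exp(x)
The correct value should be: x*(x + 2)*exp(x)

Explanation: The sign of the whole expression was flipped: the term x*(x + 2)*exp(x) was incorrectly written as -x*(x + 2)*exp(x)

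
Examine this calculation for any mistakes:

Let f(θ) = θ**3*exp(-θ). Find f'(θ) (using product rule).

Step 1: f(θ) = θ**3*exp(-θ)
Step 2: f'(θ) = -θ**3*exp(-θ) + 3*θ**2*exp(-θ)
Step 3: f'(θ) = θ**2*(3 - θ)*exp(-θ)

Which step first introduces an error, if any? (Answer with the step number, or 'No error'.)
No error

All steps in this derivation are correct.
The final answer f'(θ) = θ**2*(3 - θ)*exp(-θ) is valid.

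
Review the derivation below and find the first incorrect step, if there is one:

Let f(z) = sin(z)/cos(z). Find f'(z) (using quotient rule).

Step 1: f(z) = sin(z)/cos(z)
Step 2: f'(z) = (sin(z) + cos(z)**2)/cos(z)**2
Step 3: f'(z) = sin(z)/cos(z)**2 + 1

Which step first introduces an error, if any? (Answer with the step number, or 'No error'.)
Step 2

Step 2 is incorrect due to a wrong exponent.
The step shows: (sin(z) + cos(z)**2)/cos(z)**2
The correct value should be: (sin(z)**2 + cos(z)**2)/cos(z)**2

Explanation: The exponent 2 on sin(z) was incorrectly written as 1: the term (sin(z)**2 + cos(z)**2)/cos(z)**2 was incorrectly written as (sin(z) + cos(z)**2)/cos(z)**2
The later steps are derived from this incorrect expression, so the error originates in Step 2.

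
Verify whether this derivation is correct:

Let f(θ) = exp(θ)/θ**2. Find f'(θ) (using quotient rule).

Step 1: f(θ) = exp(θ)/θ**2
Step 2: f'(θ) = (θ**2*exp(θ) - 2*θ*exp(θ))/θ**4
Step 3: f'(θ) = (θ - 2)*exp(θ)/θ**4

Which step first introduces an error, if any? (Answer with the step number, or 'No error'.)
Step 3

Step 3 is incorrect due to a wrong exponent.
The step shows: (θ - 2)*exp(θ)/θ**4
The correct value should be: (θ - 2)*exp(θ)/θ**3

Explanation: The exponent -3 on θ was incorrectly written as -4: the term (θ - 2)*exp(θ)/θ**3 was incorrectly written as (θ - 2)*exp(θ)/θ**4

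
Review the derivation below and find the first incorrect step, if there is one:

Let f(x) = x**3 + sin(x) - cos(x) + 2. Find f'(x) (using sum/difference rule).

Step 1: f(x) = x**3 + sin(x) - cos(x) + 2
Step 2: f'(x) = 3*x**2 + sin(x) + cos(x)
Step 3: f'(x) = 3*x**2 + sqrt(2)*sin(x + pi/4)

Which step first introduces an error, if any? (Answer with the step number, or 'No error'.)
No error

All steps in this derivation are correct.
The final answer f'(x) = 3*x**2 + sqrt(2)*sin(x + pi/4) is valid.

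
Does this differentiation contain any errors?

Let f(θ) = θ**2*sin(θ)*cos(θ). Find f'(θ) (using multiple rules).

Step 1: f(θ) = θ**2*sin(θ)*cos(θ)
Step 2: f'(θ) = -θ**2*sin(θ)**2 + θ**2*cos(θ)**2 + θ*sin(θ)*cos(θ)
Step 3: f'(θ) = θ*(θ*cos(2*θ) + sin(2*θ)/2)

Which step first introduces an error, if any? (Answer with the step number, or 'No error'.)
Step 2

Step 2 is incorrect due to a wrong coefficient.
The step shows: -θ**2*sin(θ)**2 + θ**2*cos(θ)**2 + θ*sin(θ)*cos(θ)
The correct value should be: -θ**2*sin(θ)**2 + θ**2*cos(θ)**2 + 2*θ*sin(θ)*cos(θ)

Explanation: The coefficient 2 was incorrectly written as 1: the term 2*θ*sin(θ)*cos(θ) was incorrectly written as θ*sin(θ)*cos(θ)
The later steps are derived from this incorrect expression, so the error originates in Step 2.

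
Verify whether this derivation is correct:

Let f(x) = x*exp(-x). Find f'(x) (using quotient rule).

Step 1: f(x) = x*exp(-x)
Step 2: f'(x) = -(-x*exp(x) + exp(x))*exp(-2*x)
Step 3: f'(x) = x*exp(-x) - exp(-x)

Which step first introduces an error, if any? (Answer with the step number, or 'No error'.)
Step 2

Step 2 is incorrect due to a sign flip.
The step shows: -(-x*exp(x) + exp(x))*exp(-2*x)
The correct value should be: (-x*exp(x) + exp(x))*exp(-2*x)

Explanation: The sign of the whole expression was flipped: the term (-x*exp(x) + exp(x))*exp(-2*x) was incorrectly written as -(-x*exp(x) + exp(x))*exp(-2*x)
The later steps are derived from this incorrect expression, so the error originates in Step 2.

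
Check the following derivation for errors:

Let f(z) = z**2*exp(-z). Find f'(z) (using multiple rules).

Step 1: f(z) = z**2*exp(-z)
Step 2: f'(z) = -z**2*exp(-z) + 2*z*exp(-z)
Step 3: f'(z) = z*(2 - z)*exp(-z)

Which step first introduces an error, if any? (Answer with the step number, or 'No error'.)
No error

All steps in this derivation are correct.
The final answer f'(z) = z*(2 - z)*exp(-z) is valid.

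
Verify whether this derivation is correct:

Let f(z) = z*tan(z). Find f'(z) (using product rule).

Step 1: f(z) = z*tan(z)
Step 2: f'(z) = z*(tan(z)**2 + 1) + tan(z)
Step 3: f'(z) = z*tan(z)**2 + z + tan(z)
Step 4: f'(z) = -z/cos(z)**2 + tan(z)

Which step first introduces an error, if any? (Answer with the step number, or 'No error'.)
Step 4

Step 4 is incorrect due to a sign flip.
The step shows: -z/cos(z)**2 + tan(z)
The correct value should be: z/cos(z)**2 + tan(z)

Explanation: The sign of one term was flipped: the term z/cos(z)**2 was incorrectly written as -z/cos(z)**2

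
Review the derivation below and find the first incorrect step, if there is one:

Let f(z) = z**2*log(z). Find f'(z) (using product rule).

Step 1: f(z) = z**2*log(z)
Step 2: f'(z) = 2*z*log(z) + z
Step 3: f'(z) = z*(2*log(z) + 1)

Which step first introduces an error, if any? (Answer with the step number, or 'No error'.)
No error

All steps in this derivation are correct.
The final answer f'(z) = z*(2*log(z) + 1) is valid.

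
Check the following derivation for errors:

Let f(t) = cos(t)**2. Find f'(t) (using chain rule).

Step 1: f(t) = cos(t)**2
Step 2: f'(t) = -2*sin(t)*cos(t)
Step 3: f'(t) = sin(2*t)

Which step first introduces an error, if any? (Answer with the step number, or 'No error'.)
Step 3

Step 3 is incorrect due to a sign flip.
The step shows: sin(2*t)
The correct value should be: -sin(2*t)

Explanation: The sign of the whole expression was flipped: the term -sin(2*t) was incorrectly written as sin(2*t)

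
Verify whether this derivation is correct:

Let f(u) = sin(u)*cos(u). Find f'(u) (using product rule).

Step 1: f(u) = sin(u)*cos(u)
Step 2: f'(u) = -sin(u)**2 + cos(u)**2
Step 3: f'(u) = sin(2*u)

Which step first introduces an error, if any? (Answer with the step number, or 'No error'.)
Step 3

Step 3 is incorrect due to a wrong trig function.
The step shows: sin(2*u)
The correct value should be: cos(2*u)

Explanation: cos(2*u) was incorrectly written as sin(2*u): the term cos(2*u) was incorrectly written as sin(2*u)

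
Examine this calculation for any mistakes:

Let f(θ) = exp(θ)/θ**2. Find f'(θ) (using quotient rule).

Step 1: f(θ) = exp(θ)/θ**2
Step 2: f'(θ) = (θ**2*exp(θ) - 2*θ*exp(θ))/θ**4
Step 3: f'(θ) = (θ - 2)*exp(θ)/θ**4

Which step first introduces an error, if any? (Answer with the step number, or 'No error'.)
Step 3

Step 3 is incorrect due to a wrong exponent.
The step shows: (θ - 2)*exp(θ)/θ**4
The correct value should be: (θ - 2)*exp(θ)/θ**3

Explanation: The exponent -3 on θ was incorrectly written as -4: the term (θ - 2)*exp(θ)/θ**3 was incorrectly written as (θ - 2)*exp(θ)/θ**4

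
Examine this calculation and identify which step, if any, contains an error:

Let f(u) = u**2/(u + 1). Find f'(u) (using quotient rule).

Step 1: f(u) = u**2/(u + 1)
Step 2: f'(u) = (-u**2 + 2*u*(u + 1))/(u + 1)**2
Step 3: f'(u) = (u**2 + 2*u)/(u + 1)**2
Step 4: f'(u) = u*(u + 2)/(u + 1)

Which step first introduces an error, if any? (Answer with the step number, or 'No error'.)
Step 4

Step 4 is incorrect due to a wrong exponent.
The step shows: u*(u + 2)/(u + 1)
The correct value should be: u*(u + 2)/(u + 1)**2

Explanation: The exponent -2 on u + 1 was incorrectly written as -1: the term u*(u + 2)/(u + 1)**2 was incorrectly written as u*(u + 2)/(u + 1)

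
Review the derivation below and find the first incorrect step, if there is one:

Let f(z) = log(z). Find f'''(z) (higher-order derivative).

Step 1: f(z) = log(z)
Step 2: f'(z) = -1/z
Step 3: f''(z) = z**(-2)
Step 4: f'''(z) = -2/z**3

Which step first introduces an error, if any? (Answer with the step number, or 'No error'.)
Step 2

Step 2 is incorrect due to a sign flip.
The step shows: -1/z
The correct value should be: 1/z

Explanation: The sign of the whole expression was flipped: the term 1/z was incorrectly written as -1/z
The later steps are derived from this incorrect expression, so the error originates in Step 2.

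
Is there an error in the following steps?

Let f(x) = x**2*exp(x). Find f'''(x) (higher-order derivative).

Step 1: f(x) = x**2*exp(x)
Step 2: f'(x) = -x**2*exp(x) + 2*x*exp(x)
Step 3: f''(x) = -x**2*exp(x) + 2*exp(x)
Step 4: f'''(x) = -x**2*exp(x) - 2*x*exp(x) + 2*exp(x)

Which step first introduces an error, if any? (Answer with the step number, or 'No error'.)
Step 2

Step 2 is incorrect due to a sign flip.
The step shows: -x**2*exp(x) + 2*x*exp(x)
The correct value should be: x**2*exp(x) + 2*x*exp(x)

Explanation: The sign of one term was flipped: the term x**2*exp(x) was incorrectly written as -x**2*exp(x)
The later steps are derived from this incorrect expression, so the error originates in Step 2.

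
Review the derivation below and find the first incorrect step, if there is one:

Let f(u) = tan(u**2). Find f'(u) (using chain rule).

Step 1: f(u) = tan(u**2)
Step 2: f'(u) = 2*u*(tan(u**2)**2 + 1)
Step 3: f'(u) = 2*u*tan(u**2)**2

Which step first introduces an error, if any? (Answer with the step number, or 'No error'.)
Step 3

Step 3 is incorrect due to a dropped term.
The step shows: 2*u*tan(u**2)**2
The correct value should be: 2*u*tan(u**2)**2 + 2*u

Explanation: A term was dropped: the term 2*u was incorrectly omitted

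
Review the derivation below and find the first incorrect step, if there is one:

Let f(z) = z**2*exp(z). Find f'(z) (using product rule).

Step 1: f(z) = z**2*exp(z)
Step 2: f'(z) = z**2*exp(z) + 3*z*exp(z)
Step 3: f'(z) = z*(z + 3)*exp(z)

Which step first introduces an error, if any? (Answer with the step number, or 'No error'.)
Step 2

Step 2 is incorrect due to a wrong coefficient.
The step shows: z**2*exp(z) + 3*z*exp(z)
The correct value should be: z**2*exp(z) + 2*z*exp(z)

Explanation: The coefficient 2 was incorrectly written as 3: the term 2*z*exp(z) was incorrectly written as 3*z*exp(z)
The later steps are derived from this incorrect expression, so the error originates in Step 2.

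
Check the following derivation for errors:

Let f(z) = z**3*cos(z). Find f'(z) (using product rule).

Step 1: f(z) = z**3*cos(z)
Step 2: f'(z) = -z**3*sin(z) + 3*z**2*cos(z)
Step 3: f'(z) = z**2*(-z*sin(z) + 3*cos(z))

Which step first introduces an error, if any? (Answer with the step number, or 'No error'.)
No error

All steps in this derivation are correct.
The final answer f'(z) = z**2*(-z*sin(z) + 3*cos(z)) is valid.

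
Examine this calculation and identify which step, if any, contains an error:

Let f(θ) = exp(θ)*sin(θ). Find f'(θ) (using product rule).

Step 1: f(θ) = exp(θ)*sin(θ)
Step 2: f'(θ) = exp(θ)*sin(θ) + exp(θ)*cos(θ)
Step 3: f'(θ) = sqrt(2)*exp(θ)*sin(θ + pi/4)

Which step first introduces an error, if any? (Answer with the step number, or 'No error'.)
No error

All steps in this derivation are correct.
The final answer f'(θ) = sqrt(2)*exp(θ)*sin(θ + pi/4) is valid.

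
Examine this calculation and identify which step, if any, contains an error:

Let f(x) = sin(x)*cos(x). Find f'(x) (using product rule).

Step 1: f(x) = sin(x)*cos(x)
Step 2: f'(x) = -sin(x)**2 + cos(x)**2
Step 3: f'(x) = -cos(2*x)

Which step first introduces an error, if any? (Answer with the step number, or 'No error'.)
Step 3

Step 3 is incorrect due to a sign flip.
The step shows: -cos(2*x)
The correct value should be: cos(2*x)

Explanation: The sign of the whole expression was flipped: the term cos(2*x) was incorrectly written as -cos(2*x)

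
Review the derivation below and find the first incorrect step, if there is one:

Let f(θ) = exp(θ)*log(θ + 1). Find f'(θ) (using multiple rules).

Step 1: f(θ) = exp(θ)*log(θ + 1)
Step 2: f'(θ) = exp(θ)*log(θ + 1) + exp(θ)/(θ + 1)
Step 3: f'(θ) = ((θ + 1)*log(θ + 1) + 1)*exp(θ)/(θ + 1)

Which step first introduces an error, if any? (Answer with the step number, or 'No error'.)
No error

All steps in this derivation are correct.
The final answer f'(θ) = ((θ + 1)*log(θ + 1) + 1)*exp(θ)/(θ + 1) is valid.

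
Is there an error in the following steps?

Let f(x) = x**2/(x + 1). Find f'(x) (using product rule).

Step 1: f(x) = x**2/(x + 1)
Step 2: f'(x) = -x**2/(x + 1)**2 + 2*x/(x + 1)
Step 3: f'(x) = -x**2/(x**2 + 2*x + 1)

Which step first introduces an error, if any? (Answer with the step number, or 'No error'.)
Step 3

Step 3 is incorrect due to a dropped term.
The step shows: -x**2/(x**2 + 2*x + 1)
The correct value should be: -x**2/(x**2 + 2*x + 1) + 2*x/(x + 1)

Explanation: A term was dropped: the term 2*x/(x + 1) was incorrectly omitted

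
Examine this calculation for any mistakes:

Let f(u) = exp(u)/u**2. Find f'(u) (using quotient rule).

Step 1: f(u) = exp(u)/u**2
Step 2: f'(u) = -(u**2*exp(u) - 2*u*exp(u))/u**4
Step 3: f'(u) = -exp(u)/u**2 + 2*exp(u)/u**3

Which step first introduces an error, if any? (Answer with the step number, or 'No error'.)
Step 2

Step 2 is incorrect due to a sign flip.
The step shows: -(u**2*exp(u) - 2*u*exp(u))/u**4
The correct value should be: (u**2*exp(u) - 2*u*exp(u))/u**4

Explanation: The sign of the whole expression was flipped: the term (u**2*exp(u) - 2*u*exp(u))/u**4 was incorrectly written as -(u**2*exp(u) - 2*u*exp(u))/u**4
The later steps are derived from this incorrect expression, so the error originates in Step 2.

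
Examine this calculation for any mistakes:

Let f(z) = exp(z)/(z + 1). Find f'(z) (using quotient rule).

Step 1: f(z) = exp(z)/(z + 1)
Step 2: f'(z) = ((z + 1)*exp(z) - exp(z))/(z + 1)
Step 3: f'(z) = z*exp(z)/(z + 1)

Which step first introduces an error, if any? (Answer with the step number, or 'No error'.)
Step 2

Step 2 is incorrect due to a wrong exponent.
The step shows: ((z + 1)*exp(z) - exp(z))/(z + 1)
The correct value should be: ((z + 1)*exp(z) - exp(z))/(z + 1)**2

Explanation: The exponent -2 on z + 1 was incorrectly written as -1: the term ((z + 1)*exp(z) - exp(z))/(z + 1)**2 was incorrectly written as ((z + 1)*exp(z) - exp(z))/(z + 1)
The later steps are derived from this incorrect expression, so the error originates in Step 2.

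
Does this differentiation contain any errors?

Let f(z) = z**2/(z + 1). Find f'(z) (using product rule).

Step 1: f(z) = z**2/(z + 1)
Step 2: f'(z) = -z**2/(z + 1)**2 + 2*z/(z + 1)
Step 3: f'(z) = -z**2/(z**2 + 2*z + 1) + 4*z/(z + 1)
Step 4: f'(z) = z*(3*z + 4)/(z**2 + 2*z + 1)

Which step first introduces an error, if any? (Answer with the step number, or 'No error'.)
Step 3

Step 3 is incorrect due to a wrong coefficient.
The step shows: -z**2/(z**2 + 2*z + 1) + 4*z/(z + 1)
The correct value should be: -z**2/(z**2 + 2*z + 1) + 2*z/(z + 1)

Explanation: The coefficient 2 was incorrectly written as 4: the term 2*z/(z + 1) was incorrectly written as 4*z/(z + 1)
The later steps are derived from this incorrect expression, so the error originates in Step 3.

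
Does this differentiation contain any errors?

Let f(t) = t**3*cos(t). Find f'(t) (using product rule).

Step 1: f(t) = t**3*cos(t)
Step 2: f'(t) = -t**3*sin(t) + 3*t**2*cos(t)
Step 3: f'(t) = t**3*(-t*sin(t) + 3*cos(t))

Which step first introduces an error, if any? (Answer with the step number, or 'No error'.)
Step 3

Step 3 is incorrect due to a wrong exponent.
The step shows: t**3*(-t*sin(t) + 3*cos(t))
The correct value should be: t**2*(-t*sin(t) + 3*cos(t))

Explanation: The exponent 2 on t was incorrectly written as 3: the term t**2*(-t*sin(t) + 3*cos(t)) was incorrectly written as t**3*(-t*sin(t) + 3*cos(t))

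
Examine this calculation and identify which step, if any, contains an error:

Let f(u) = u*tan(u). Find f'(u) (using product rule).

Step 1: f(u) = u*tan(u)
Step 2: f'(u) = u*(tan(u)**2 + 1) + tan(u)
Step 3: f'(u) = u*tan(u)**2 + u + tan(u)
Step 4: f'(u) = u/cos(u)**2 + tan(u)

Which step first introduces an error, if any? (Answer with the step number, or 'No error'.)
No error

All steps in this derivation are correct.
The final answer f'(u) = u/cos(u)**2 + tan(u) is valid.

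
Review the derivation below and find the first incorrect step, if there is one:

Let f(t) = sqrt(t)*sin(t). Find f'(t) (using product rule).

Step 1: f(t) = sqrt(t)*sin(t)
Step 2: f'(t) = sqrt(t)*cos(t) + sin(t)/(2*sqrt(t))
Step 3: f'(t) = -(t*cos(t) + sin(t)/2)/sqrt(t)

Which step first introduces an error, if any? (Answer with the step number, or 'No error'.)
Step 3

Step 3 is incorrect due to a sign flip.
The step shows: -(t*cos(t) + sin(t)/2)/sqrt(t)
The correct value should be: (t*cos(t) + sin(t)/2)/sqrt(t)

Explanation: The sign of the whole expression was flipped: the term (t*cos(t) + sin(t)/2)/sqrt(t) was incorrectly written as -(t*cos(t) + sin(t)/2)/sqrt(t)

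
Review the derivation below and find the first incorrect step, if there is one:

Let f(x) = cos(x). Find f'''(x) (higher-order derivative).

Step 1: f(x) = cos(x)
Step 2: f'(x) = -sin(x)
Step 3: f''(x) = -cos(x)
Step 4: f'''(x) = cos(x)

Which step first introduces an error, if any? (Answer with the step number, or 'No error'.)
Step 4

Step 4 is incorrect due to a wrong trig function.
The step shows: cos(x)
The correct value should be: sin(x)

Explanation: sin(x) was incorrectly written as cos(x): the term sin(x) was incorrectly written as cos(x)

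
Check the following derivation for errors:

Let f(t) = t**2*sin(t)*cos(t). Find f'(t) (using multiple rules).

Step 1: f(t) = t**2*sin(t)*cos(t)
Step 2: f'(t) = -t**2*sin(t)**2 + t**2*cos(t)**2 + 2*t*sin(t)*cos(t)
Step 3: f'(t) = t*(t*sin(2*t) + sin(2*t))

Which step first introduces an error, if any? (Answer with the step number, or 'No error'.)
Step 3

Step 3 is incorrect due to a wrong trig function.
The step shows: t*(t*sin(2*t) + sin(2*t))
The correct value should be: t*(t*cos(2*t) + sin(2*t))

Explanation: cos(2*t) was incorrectly written as sin(2*t): the term t*(t*cos(2*t) + sin(2*t)) was incorrectly written as t*(t*sin(2*t) + sin(2*t))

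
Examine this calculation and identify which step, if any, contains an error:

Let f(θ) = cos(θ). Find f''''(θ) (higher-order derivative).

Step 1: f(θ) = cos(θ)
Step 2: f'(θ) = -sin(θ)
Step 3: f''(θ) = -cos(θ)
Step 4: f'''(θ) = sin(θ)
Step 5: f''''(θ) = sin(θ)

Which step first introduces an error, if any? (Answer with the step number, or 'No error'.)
Step 5

Step 5 is incorrect due to a wrong trig function.
The step shows: sin(θ)
The correct value should be: cos(θ)

Explanation: cos(θ) was incorrectly written as sin(θ): the term cos(θ) was incorrectly written as sin(θ)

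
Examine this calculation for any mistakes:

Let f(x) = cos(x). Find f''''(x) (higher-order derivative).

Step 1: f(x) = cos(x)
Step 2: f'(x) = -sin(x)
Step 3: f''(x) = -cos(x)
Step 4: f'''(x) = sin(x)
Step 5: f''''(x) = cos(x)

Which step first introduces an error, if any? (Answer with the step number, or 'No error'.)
No error

All steps in this derivation are correct.
The final answer f''''(x) = cos(x) is valid.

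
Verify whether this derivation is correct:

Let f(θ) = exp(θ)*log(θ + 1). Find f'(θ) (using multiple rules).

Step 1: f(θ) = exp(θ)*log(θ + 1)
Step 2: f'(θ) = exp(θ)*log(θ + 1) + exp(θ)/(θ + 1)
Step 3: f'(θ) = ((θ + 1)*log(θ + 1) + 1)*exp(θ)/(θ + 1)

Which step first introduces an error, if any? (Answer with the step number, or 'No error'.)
No error

All steps in this derivation are correct.
The final answer f'(θ) = ((θ + 1)*log(θ + 1) + 1)*exp(θ)/(θ + 1) is valid.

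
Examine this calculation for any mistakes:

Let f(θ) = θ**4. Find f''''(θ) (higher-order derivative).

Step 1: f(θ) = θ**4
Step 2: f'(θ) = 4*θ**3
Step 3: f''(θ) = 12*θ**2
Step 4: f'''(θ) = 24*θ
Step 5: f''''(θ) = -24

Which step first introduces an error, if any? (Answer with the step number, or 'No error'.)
Step 5

Step 5 is incorrect due to a sign flip.
The step shows: -24
The correct value should be: 24

Explanation: The sign of the whole expression was flipped: the term 24 was incorrectly written as -24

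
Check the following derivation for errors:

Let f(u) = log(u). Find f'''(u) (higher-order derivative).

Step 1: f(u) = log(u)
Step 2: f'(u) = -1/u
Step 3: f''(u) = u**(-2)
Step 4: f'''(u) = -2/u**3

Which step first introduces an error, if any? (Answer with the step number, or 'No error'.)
Step 2

Step 2 is incorrect due to a sign flip.
The step shows: -1/u
The correct value should be: 1/u

Explanation: The sign of the whole expression was flipped: the term 1/u was incorrectly written as -1/u
The later steps are derived from this incorrect expression, so the error originates in Step 2.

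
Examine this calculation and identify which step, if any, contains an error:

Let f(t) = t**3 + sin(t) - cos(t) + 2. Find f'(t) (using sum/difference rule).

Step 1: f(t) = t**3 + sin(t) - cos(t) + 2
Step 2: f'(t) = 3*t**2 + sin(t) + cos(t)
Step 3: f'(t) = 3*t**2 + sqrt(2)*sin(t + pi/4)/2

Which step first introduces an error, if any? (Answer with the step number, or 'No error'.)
Step 3

Step 3 is incorrect due to a wrong exponent.
The step shows: 3*t**2 + sqrt(2)*sin(t + pi/4)/2
The correct value should be: 3*t**2 + sqrt(2)*sin(t + pi/4)

Explanation: The exponent 1/2 on 2 was incorrectly written as -1/2: the term sqrt(2)*sin(t + pi/4) was incorrectly written as sqrt(2)*sin(t + pi/4)/2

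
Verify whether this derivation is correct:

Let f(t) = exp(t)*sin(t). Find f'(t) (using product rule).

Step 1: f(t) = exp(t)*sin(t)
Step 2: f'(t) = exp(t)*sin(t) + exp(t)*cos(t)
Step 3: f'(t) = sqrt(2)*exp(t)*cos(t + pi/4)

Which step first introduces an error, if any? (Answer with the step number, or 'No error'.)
Step 3

Step 3 is incorrect due to a wrong trig function.
The step shows: sqrt(2)*exp(t)*cos(t + pi/4)
The correct value should be: sqrt(2)*exp(t)*sin(t + pi/4)

Explanation: sin(t + pi/4) was incorrectly written as cos(t + pi/4): the term sqrt(2)*exp(t)*sin(t + pi/4) was incorrectly written as sqrt(2)*exp(t)*cos(t + pi/4)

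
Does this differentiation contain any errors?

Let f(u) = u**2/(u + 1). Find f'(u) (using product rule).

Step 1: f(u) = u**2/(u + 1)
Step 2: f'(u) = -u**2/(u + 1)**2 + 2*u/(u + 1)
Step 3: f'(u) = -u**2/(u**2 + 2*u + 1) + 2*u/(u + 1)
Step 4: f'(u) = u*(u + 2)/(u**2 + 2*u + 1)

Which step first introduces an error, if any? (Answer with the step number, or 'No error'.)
No error

All steps in this derivation are correct.
The final answer f'(u) = u*(u + 2)/(u**2 + 2*u + 1) is valid.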